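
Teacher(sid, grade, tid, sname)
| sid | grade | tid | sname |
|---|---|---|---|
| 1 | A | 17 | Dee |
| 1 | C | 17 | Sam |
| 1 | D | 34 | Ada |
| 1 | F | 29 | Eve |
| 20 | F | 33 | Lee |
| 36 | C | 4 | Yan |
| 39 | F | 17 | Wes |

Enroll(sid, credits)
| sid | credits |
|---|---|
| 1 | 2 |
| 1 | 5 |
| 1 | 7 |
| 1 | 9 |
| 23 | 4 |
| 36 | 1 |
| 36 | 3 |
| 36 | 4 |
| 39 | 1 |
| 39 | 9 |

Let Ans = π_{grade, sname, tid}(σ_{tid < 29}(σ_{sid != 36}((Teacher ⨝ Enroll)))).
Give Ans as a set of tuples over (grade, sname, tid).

{(A, Dee, 17), (C, Sam, 17), (F, Wes, 17)}

Joining Teacher and Enroll on sid yields {(1, A, 17, Dee, 2), (1, A, 17, Dee, 5), (1, A, 17, Dee, 7), (1, A, 17, Dee, 9), (1, C, 17, Sam, 2), (1, C, 17, Sam, 5), (1, C, 17, Sam, 7), (1, C, 17, Sam, 9), (1, D, 34, Ada, 2), (1, D, 34, Ada, 5), (1, D, 34, Ada, 7), (1, D, 34, Ada, 9), (1, F, 29, Eve, 2), (1, F, 29, Eve, 5), (1, F, 29, Eve, 7), (1, F, 29, Eve, 9), (36, C, 4, Yan, 1), (36, C, 4, Yan, 3), (36, C, 4, Yan, 4), (39, F, 17, Wes, 1), (39, F, 17, Wes, 9)}.
Filtering on sid != 36 leaves {(1, A, 17, Dee, 2), (1, A, 17, Dee, 5), (1, A, 17, Dee, 7), (1, A, 17, Dee, 9), (1, C, 17, Sam, 2), (1, C, 17, Sam, 5), (1, C, 17, Sam, 7), (1, C, 17, Sam, 9), (1, D, 34, Ada, 2), (1, D, 34, Ada, 5), (1, D, 34, Ada, 7), (1, D, 34, Ada, 9), (1, F, 29, Eve, 2), (1, F, 29, Eve, 5), (1, F, 29, Eve, 7), (1, F, 29, Eve, 9), (39, F, 17, Wes, 1), (39, F, 17, Wes, 9)}.
Filtering on tid < 29 leaves {(1, A, 17, Dee, 2), (1, A, 17, Dee, 5), (1, A, 17, Dee, 7), (1, A, 17, Dee, 9), (1, C, 17, Sam, 2), (1, C, 17, Sam, 5), (1, C, 17, Sam, 7), (1, C, 17, Sam, 9), (39, F, 17, Wes, 1), (39, F, 17, Wes, 9)}.
π[grade, sname, tid]: project onto (grade, sname, tid) (7 duplicate(s) eliminated) → {(A, Dee, 17), (C, Sam, 17), (F, Wes, 17)}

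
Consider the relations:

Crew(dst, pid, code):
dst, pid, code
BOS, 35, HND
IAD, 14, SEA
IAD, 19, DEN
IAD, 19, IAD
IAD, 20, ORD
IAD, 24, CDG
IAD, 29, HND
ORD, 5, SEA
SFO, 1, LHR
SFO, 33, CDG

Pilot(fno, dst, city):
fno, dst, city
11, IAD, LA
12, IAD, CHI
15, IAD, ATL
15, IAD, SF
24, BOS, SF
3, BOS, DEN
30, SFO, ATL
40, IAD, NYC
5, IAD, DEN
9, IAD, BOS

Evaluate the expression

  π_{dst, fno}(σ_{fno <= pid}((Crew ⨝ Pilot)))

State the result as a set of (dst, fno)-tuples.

{(BOS, 24), (BOS, 3), (IAD, 11), (IAD, 12), (IAD, 15), (IAD, 5), (IAD, 9), (SFO, 30)}

Joining Crew and Pilot on dst yields {(BOS, 35, HND, 24, SF), (BOS, 35, HND, 3, DEN), (IAD, 14, SEA, 11, LA), (IAD, 14, SEA, 12, CHI), (IAD, 14, SEA, 15, ATL), (IAD, 14, SEA, 15, SF), (IAD, 14, SEA, 40, NYC), (IAD, 14, SEA, 5, DEN), (IAD, 14, SEA, 9, BOS), (IAD, 19, DEN, 11, LA), (IAD, 19, DEN, 12, CHI), (IAD, 19, DEN, 15, ATL), (IAD, 19, DEN, 15, SF), (IAD, 19, DEN, 40, NYC), (IAD, 19, DEN, 5, DEN), (IAD, 19, DEN, 9, BOS), (IAD, 19, IAD, 11, LA), (IAD, 19, IAD, 12, CHI), (IAD, 19, IAD, 15, ATL), (IAD, 19, IAD, 15, SF), (IAD, 19, IAD, 40, NYC), (IAD, 19, IAD, 5, DEN), (IAD, 19, IAD, 9, BOS), (IAD, 20, ORD, 11, LA), (IAD, 20, ORD, 12, CHI), (IAD, 20, ORD, 15, ATL), (IAD, 20, ORD, 15, SF), (IAD, 20, ORD, 40, NYC), (IAD, 20, ORD, 5, DEN), (IAD, 20, ORD, 9, BOS), (IAD, 24, CDG, 11, LA), (IAD, 24, CDG, 12, CHI), (IAD, 24, CDG, 15, ATL), (IAD, 24, CDG, 15, SF), (IAD, 24, CDG, 40, NYC), (IAD, 24, CDG, 5, DEN), (IAD, 24, CDG, 9, BOS), (IAD, 29, HND, 11, LA), (IAD, 29, HND, 12, CHI), (IAD, 29, HND, 15, ATL), (IAD, 29, HND, 15, SF), (IAD, 29, HND, 40, NYC), (IAD, 29, HND, 5, DEN), (IAD, 29, HND, 9, BOS), (SFO, 1, LHR, 30, ATL), (SFO, 33, CDG, 30, ATL)}.
Apply σ_{fno <= pid}; surviving tuples: {(BOS, 35, HND, 24, SF), (BOS, 35, HND, 3, DEN), (IAD, 14, SEA, 11, LA), (IAD, 14, SEA, 12, CHI), (IAD, 14, SEA, 5, DEN), (IAD, 14, SEA, 9, BOS), (IAD, 19, DEN, 11, LA), (IAD, 19, DEN, 12, CHI), (IAD, 19, DEN, 15, ATL), (IAD, 19, DEN, 15, SF), (IAD, 19, DEN, 5, DEN), (IAD, 19, DEN, 9, BOS), (IAD, 19, IAD, 11, LA), (IAD, 19, IAD, 12, CHI), (IAD, 19, IAD, 15, ATL), (IAD, 19, IAD, 15, SF), (IAD, 19, IAD, 5, DEN), (IAD, 19, IAD, 9, BOS), (IAD, 20, ORD, 11, LA), (IAD, 20, ORD, 12, CHI), (IAD, 20, ORD, 15, ATL), (IAD, 20, ORD, 15, SF), (IAD, 20, ORD, 5, DEN), (IAD, 20, ORD, 9, BOS), (IAD, 24, CDG, 11, LA), (IAD, 24, CDG, 12, CHI), (IAD, 24, CDG, 15, ATL), (IAD, 24, CDG, 15, SF), (IAD, 24, CDG, 5, DEN), (IAD, 24, CDG, 9, BOS), (IAD, 29, HND, 11, LA), (IAD, 29, HND, 12, CHI), (IAD, 29, HND, 15, ATL), (IAD, 29, HND, 15, SF), (IAD, 29, HND, 5, DEN), (IAD, 29, HND, 9, BOS), (SFO, 33, CDG, 30, ATL)}
Projecting to dst, fno (29 duplicate(s) eliminated): {(BOS, 24), (BOS, 3), (IAD, 11), (IAD, 12), (IAD, 15), (IAD, 5), (IAD, 9), (SFO, 30)}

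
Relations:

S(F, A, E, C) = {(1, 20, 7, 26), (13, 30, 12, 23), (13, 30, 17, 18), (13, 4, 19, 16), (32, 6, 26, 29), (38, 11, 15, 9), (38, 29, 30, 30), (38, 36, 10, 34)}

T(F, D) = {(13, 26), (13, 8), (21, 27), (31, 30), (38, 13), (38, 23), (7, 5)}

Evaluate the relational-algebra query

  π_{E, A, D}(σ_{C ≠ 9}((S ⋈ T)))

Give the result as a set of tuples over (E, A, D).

Joining S and T on F yields {(13, 30, 12, 23, 26), (13, 30, 12, 23, 8), (13, 30, 17, 18, 26), (13, 30, 17, 18, 8), (13, 4, 19, 16, 26), (13, 4, 19, 16, 8), (38, 11, 15, 9, 13), (38, 11, 15, 9, 23), (38, 29, 30, 30, 13), (38, 29, 30, 30, 23), (38, 36, 10, 34, 13), (38, 36, 10, 34, 23)}.
Apply σ_{C ≠ 9}; surviving tuples: {(13, 30, 12, 23, 26), (13, 30, 12, 23, 8), (13, 30, 17, 18, 26), (13, 30, 17, 18, 8), (13, 4, 19, 16, 26), (13, 4, 19, 16, 8), (38, 29, 30, 30, 13), (38, 29, 30, 30, 23), (38, 36, 10, 34, 13), (38, 36, 10, 34, 23)}
π[E, A, D]: project onto (E, A, D) → {(10, 36, 13), (10, 36, 23), (12, 30, 26), (12, 30, 8), (17, 30, 26), (17, 30, 8), (19, 4, 26), (19, 4, 8), (30, 29, 13), (30, 29, 23)}

{(10, 36, 13), (10, 36, 23), (12, 30, 26), (12, 30, 8), (17, 30, 26), (17, 30, 8), (19, 4, 26), (19, 4, 8), (30, 29, 13), (30, 29, 23)}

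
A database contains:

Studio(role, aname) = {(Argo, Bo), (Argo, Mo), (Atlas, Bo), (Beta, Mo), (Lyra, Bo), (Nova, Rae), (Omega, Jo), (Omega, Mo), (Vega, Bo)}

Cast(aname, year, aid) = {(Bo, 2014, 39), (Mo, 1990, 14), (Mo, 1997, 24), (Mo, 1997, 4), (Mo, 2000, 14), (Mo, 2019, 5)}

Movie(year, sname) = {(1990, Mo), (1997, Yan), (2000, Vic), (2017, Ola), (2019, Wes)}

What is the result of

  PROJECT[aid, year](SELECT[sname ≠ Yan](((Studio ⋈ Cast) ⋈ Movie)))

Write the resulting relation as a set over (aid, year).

Studio ⋈ Cast (natural join on aname): {(Argo, Bo, 2014, 39), (Argo, Mo, 1990, 14), (Argo, Mo, 1997, 24), (Argo, Mo, 1997, 4), (Argo, Mo, 2000, 14), (Argo, Mo, 2019, 5), (Atlas, Bo, 2014, 39), (Beta, Mo, 1990, 14), (Beta, Mo, 1997, 24), (Beta, Mo, 1997, 4), (Beta, Mo, 2000, 14), (Beta, Mo, 2019, 5), (Lyra, Bo, 2014, 39), (Omega, Mo, 1990, 14), (Omega, Mo, 1997, 24), (Omega, Mo, 1997, 4), (Omega, Mo, 2000, 14), (Omega, Mo, 2019, 5), (Vega, Bo, 2014, 39)}
(Studio ⋈ Cast) ⋈ Movie (natural join on year): {(Argo, Mo, 1990, 14, Mo), (Argo, Mo, 1997, 24, Yan), (Argo, Mo, 1997, 4, Yan), (Argo, Mo, 2000, 14, Vic), (Argo, Mo, 2019, 5, Wes), (Beta, Mo, 1990, 14, Mo), (Beta, Mo, 1997, 24, Yan), (Beta, Mo, 1997, 4, Yan), (Beta, Mo, 2000, 14, Vic), (Beta, Mo, 2019, 5, Wes), (Omega, Mo, 1990, 14, Mo), (Omega, Mo, 1997, 24, Yan), (Omega, Mo, 1997, 4, Yan), (Omega, Mo, 2000, 14, Vic), (Omega, Mo, 2019, 5, Wes)}
σ[sname ≠ Yan]: keep tuples satisfying sname ≠ Yan → {(Argo, Mo, 1990, 14, Mo), (Argo, Mo, 2000, 14, Vic), (Argo, Mo, 2019, 5, Wes), (Beta, Mo, 1990, 14, Mo), (Beta, Mo, 2000, 14, Vic), (Beta, Mo, 2019, 5, Wes), (Omega, Mo, 1990, 14, Mo), (Omega, Mo, 2000, 14, Vic), (Omega, Mo, 2019, 5, Wes)}
Projecting to aid, year (6 duplicate(s) eliminated): {(14, 1990), (14, 2000), (5, 2019)}

{(14, 1990), (14, 2000), (5, 2019)}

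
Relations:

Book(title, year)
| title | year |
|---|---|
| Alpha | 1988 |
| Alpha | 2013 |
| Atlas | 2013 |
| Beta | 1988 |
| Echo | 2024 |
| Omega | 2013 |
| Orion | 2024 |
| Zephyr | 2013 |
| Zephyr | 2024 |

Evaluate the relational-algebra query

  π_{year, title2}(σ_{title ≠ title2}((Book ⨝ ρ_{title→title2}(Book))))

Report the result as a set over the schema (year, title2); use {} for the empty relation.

{(1988, Alpha), (1988, Beta), (2013, Alpha), (2013, Atlas), (2013, Omega), (2013, Zephyr), (2024, Echo), (2024, Orion), (2024, Zephyr)}

ρ[title→title2]: schema becomes (title2, year); tuples unchanged.
Joining Book and ρ_{title→title2}(Book) on year yields {(Alpha, 1988, Alpha), (Alpha, 1988, Beta), (Alpha, 2013, Alpha), (Alpha, 2013, Atlas), (Alpha, 2013, Omega), (Alpha, 2013, Zephyr), (Atlas, 2013, Alpha), (Atlas, 2013, Atlas), (Atlas, 2013, Omega), (Atlas, 2013, Zephyr), (Beta, 1988, Alpha), (Beta, 1988, Beta), (Echo, 2024, Echo), (Echo, 2024, Orion), (Echo, 2024, Zephyr), (Omega, 2013, Alpha), (Omega, 2013, Atlas), (Omega, 2013, Omega), (Omega, 2013, Zephyr), (Orion, 2024, Echo), (Orion, 2024, Orion), (Orion, 2024, Zephyr), (Zephyr, 2013, Alpha), (Zephyr, 2013, Atlas), (Zephyr, 2013, Omega), (Zephyr, 2013, Zephyr), (Zephyr, 2024, Echo), (Zephyr, 2024, Orion), (Zephyr, 2024, Zephyr)}.
Selection title ≠ title2: {(Alpha, 1988, Beta), (Alpha, 2013, Atlas), (Alpha, 2013, Omega), (Alpha, 2013, Zephyr), (Atlas, 2013, Alpha), (Atlas, 2013, Omega), (Atlas, 2013, Zephyr), (Beta, 1988, Alpha), (Echo, 2024, Orion), (Echo, 2024, Zephyr), (Omega, 2013, Alpha), (Omega, 2013, Atlas), (Omega, 2013, Zephyr), (Orion, 2024, Echo), (Orion, 2024, Zephyr), (Zephyr, 2013, Alpha), (Zephyr, 2013, Atlas), (Zephyr, 2013, Omega), (Zephyr, 2024, Echo), (Zephyr, 2024, Orion)}
Projecting to year, title2 (11 duplicate(s) eliminated): {(1988, Alpha), (1988, Beta), (2013, Alpha), (2013, Atlas), (2013, Omega), (2013, Zephyr), (2024, Echo), (2024, Orion), (2024, Zephyr)}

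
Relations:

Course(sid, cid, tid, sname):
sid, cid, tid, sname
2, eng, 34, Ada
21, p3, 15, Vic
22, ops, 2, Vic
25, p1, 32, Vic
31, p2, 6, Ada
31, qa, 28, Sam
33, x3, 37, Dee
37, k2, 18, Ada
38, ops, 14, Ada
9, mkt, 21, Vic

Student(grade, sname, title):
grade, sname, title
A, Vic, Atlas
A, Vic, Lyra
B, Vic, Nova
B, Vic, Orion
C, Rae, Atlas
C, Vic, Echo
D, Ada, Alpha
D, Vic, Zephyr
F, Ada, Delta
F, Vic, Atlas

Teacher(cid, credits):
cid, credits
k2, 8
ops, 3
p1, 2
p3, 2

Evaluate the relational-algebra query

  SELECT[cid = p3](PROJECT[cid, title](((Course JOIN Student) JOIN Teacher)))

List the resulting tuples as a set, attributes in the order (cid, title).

Natural join on sname: {(2, eng, 34, Ada, D, Alpha), (2, eng, 34, Ada, F, Delta), (21, p3, 15, Vic, A, Atlas), (21, p3, 15, Vic, A, Lyra), (21, p3, 15, Vic, B, Nova), (21, p3, 15, Vic, B, Orion), (21, p3, 15, Vic, C, Echo), (21, p3, 15, Vic, D, Zephyr), (21, p3, 15, Vic, F, Atlas), (22, ops, 2, Vic, A, Atlas), (22, ops, 2, Vic, A, Lyra), (22, ops, 2, Vic, B, Nova), (22, ops, 2, Vic, B, Orion), (22, ops, 2, Vic, C, Echo), (22, ops, 2, Vic, D, Zephyr), (22, ops, 2, Vic, F, Atlas), (25, p1, 32, Vic, A, Atlas), (25, p1, 32, Vic, A, Lyra), (25, p1, 32, Vic, B, Nova), (25, p1, 32, Vic, B, Orion), (25, p1, 32, Vic, C, Echo), (25, p1, 32, Vic, D, Zephyr), (25, p1, 32, Vic, F, Atlas), (31, p2, 6, Ada, D, Alpha), (31, p2, 6, Ada, F, Delta), (37, k2, 18, Ada, D, Alpha), (37, k2, 18, Ada, F, Delta), (38, ops, 14, Ada, D, Alpha), (38, ops, 14, Ada, F, Delta), (9, mkt, 21, Vic, A, Atlas), (9, mkt, 21, Vic, A, Lyra), (9, mkt, 21, Vic, B, Nova), (9, mkt, 21, Vic, B, Orion), (9, mkt, 21, Vic, C, Echo), (9, mkt, 21, Vic, D, Zephyr), (9, mkt, 21, Vic, F, Atlas)}
Natural join on cid: {(21, p3, 15, Vic, A, Atlas, 2), (21, p3, 15, Vic, A, Lyra, 2), (21, p3, 15, Vic, B, Nova, 2), (21, p3, 15, Vic, B, Orion, 2), (21, p3, 15, Vic, C, Echo, 2), (21, p3, 15, Vic, D, Zephyr, 2), (21, p3, 15, Vic, F, Atlas, 2), (22, ops, 2, Vic, A, Atlas, 3), (22, ops, 2, Vic, A, Lyra, 3), (22, ops, 2, Vic, B, Nova, 3), (22, ops, 2, Vic, B, Orion, 3), (22, ops, 2, Vic, C, Echo, 3), (22, ops, 2, Vic, D, Zephyr, 3), (22, ops, 2, Vic, F, Atlas, 3), (25, p1, 32, Vic, A, Atlas, 2), (25, p1, 32, Vic, A, Lyra, 2), (25, p1, 32, Vic, B, Nova, 2), (25, p1, 32, Vic, B, Orion, 2), (25, p1, 32, Vic, C, Echo, 2), (25, p1, 32, Vic, D, Zephyr, 2), (25, p1, 32, Vic, F, Atlas, 2), (37, k2, 18, Ada, D, Alpha, 8), (37, k2, 18, Ada, F, Delta, 8), (38, ops, 14, Ada, D, Alpha, 3), (38, ops, 14, Ada, F, Delta, 3)}
π[cid, title]: project onto (cid, title) (3 duplicate(s) eliminated) → {(k2, Alpha), (k2, Delta), (ops, Alpha), (ops, Atlas), (ops, Delta), (ops, Echo), (ops, Lyra), (ops, Nova), (ops, Orion), (ops, Zephyr), (p1, Atlas), (p1, Echo), (p1, Lyra), (p1, Nova), (p1, Orion), (p1, Zephyr), (p3, Atlas), (p3, Echo), (p3, Lyra), (p3, Nova), (p3, Orion), (p3, Zephyr)}
Filtering on cid = p3 leaves {(p3, Atlas), (p3, Echo), (p3, Lyra), (p3, Nova), (p3, Orion), (p3, Zephyr)}.

{(p3, Atlas), (p3, Echo), (p3, Lyra), (p3, Nova), (p3, Orion), (p3, Zephyr)}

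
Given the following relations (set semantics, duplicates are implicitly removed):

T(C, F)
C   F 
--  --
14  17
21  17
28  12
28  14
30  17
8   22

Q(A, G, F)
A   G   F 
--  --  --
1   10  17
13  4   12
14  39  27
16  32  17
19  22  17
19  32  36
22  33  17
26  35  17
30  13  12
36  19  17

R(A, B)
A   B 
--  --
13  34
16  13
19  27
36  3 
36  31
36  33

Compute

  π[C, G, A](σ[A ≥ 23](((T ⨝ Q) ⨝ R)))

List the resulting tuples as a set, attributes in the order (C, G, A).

{(14, 19, 36), (21, 19, 36), (30, 19, 36)}

Natural join on F: {(14, 17, 1, 10), (14, 17, 16, 32), (14, 17, 19, 22), (14, 17, 22, 33), (14, 17, 26, 35), (14, 17, 36, 19), (21, 17, 1, 10), (21, 17, 16, 32), (21, 17, 19, 22), (21, 17, 22, 33), (21, 17, 26, 35), (21, 17, 36, 19), (28, 12, 13, 4), (28, 12, 30, 13), (30, 17, 1, 10), (30, 17, 16, 32), (30, 17, 19, 22), (30, 17, 22, 33), (30, 17, 26, 35), (30, 17, 36, 19)}
Natural join on A: {(14, 17, 16, 32, 13), (14, 17, 19, 22, 27), (14, 17, 36, 19, 3), (14, 17, 36, 19, 31), (14, 17, 36, 19, 33), (21, 17, 16, 32, 13), (21, 17, 19, 22, 27), (21, 17, 36, 19, 3), (21, 17, 36, 19, 31), (21, 17, 36, 19, 33), (28, 12, 13, 4, 34), (30, 17, 16, 32, 13), (30, 17, 19, 22, 27), (30, 17, 36, 19, 3), (30, 17, 36, 19, 31), (30, 17, 36, 19, 33)}
Apply σ_{A ≥ 23}; surviving tuples: {(14, 17, 36, 19, 3), (14, 17, 36, 19, 31), (14, 17, 36, 19, 33), (21, 17, 36, 19, 3), (21, 17, 36, 19, 31), (21, 17, 36, 19, 33), (30, 17, 36, 19, 3), (30, 17, 36, 19, 31), (30, 17, 36, 19, 33)}
π_{C, G, A} gives {(14, 19, 36), (21, 19, 36), (30, 19, 36)} (6 duplicate(s) eliminated).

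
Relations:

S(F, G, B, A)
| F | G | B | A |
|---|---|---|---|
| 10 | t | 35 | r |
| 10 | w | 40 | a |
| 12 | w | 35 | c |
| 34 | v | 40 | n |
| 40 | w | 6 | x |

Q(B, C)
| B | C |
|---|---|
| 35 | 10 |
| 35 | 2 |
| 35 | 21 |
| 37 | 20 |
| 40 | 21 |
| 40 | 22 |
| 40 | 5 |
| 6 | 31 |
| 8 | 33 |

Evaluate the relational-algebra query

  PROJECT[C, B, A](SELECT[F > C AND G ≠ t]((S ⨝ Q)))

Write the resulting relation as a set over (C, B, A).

{(10, 35, c), (2, 35, c), (21, 40, n), (22, 40, n), (31, 6, x), (5, 40, a), (5, 40, n)}

S ⋈ Q (natural join on B): {(10, t, 35, r, 10), (10, t, 35, r, 2), (10, t, 35, r, 21), (10, w, 40, a, 21), (10, w, 40, a, 22), (10, w, 40, a, 5), (12, w, 35, c, 10), (12, w, 35, c, 2), (12, w, 35, c, 21), (34, v, 40, n, 21), (34, v, 40, n, 22), (34, v, 40, n, 5), (40, w, 6, x, 31)}
σ[F > C AND G ≠ t]: keep tuples satisfying F > C AND G ≠ t → {(10, w, 40, a, 5), (12, w, 35, c, 10), (12, w, 35, c, 2), (34, v, 40, n, 21), (34, v, 40, n, 22), (34, v, 40, n, 5), (40, w, 6, x, 31)}
π[C, B, A]: project onto (C, B, A) → {(10, 35, c), (2, 35, c), (21, 40, n), (22, 40, n), (31, 6, x), (5, 40, a), (5, 40, n)}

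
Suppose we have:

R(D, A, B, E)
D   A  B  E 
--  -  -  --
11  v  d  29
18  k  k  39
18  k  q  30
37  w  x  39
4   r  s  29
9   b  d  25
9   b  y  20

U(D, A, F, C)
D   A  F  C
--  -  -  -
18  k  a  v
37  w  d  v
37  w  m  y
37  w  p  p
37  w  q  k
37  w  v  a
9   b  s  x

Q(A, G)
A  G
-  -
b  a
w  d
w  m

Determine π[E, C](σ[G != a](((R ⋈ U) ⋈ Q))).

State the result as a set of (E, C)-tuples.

{(39, a), (39, k), (39, p), (39, v), (39, y)}

Joining R and U on D, A yields {(18, k, k, 39, a, v), (18, k, q, 30, a, v), (37, w, x, 39, d, v), (37, w, x, 39, m, y), (37, w, x, 39, p, p), (37, w, x, 39, q, k), (37, w, x, 39, v, a), (9, b, d, 25, s, x), (9, b, y, 20, s, x)}.
Joining (R ⋈ U) and Q on A yields {(37, w, x, 39, d, v, d), (37, w, x, 39, d, v, m), (37, w, x, 39, m, y, d), (37, w, x, 39, m, y, m), (37, w, x, 39, p, p, d), (37, w, x, 39, p, p, m), (37, w, x, 39, q, k, d), (37, w, x, 39, q, k, m), (37, w, x, 39, v, a, d), (37, w, x, 39, v, a, m), (9, b, d, 25, s, x, a), (9, b, y, 20, s, x, a)}.
Apply σ_{G != a}; surviving tuples: {(37, w, x, 39, d, v, d), (37, w, x, 39, d, v, m), (37, w, x, 39, m, y, d), (37, w, x, 39, m, y, m), (37, w, x, 39, p, p, d), (37, w, x, 39, p, p, m), (37, w, x, 39, q, k, d), (37, w, x, 39, q, k, m), (37, w, x, 39, v, a, d), (37, w, x, 39, v, a, m)}
Keep only column(s) E, C (5 duplicate(s) eliminated): {(39, a), (39, k), (39, p), (39, v), (39, y)}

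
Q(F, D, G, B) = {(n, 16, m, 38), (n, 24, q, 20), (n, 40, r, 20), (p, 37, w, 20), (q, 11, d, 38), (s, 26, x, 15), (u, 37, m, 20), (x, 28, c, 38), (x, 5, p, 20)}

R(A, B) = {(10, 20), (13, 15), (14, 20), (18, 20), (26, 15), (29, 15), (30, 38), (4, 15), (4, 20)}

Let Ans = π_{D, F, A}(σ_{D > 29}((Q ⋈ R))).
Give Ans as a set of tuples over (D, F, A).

Joining Q and R on B yields {(n, 16, m, 38, 30), (n, 24, q, 20, 10), (n, 24, q, 20, 14), (n, 24, q, 20, 18), (n, 24, q, 20, 4), (n, 40, r, 20, 10), (n, 40, r, 20, 14), (n, 40, r, 20, 18), (n, 40, r, 20, 4), (p, 37, w, 20, 10), (p, 37, w, 20, 14), (p, 37, w, 20, 18), (p, 37, w, 20, 4), (q, 11, d, 38, 30), (s, 26, x, 15, 13), (s, 26, x, 15, 26), (s, 26, x, 15, 29), (s, 26, x, 15, 4), (u, 37, m, 20, 10), (u, 37, m, 20, 14), (u, 37, m, 20, 18), (u, 37, m, 20, 4), (x, 28, c, 38, 30), (x, 5, p, 20, 10), (x, 5, p, 20, 14), (x, 5, p, 20, 18), (x, 5, p, 20, 4)}.
Selection D > 29: {(n, 40, r, 20, 10), (n, 40, r, 20, 14), (n, 40, r, 20, 18), (n, 40, r, 20, 4), (p, 37, w, 20, 10), (p, 37, w, 20, 14), (p, 37, w, 20, 18), (p, 37, w, 20, 4), (u, 37, m, 20, 10), (u, 37, m, 20, 14), (u, 37, m, 20, 18), (u, 37, m, 20, 4)}
π_{D, F, A} gives {(37, p, 10), (37, p, 14), (37, p, 18), (37, p, 4), (37, u, 10), (37, u, 14), (37, u, 18), (37, u, 4), (40, n, 10), (40, n, 14), (40, n, 18), (40, n, 4)}.

{(37, p, 10), (37, p, 14), (37, p, 18), (37, p, 4), (37, u, 10), (37, u, 14), (37, u, 18), (37, u, 4), (40, n, 10), (40, n, 14), (40, n, 18), (40, n, 4)}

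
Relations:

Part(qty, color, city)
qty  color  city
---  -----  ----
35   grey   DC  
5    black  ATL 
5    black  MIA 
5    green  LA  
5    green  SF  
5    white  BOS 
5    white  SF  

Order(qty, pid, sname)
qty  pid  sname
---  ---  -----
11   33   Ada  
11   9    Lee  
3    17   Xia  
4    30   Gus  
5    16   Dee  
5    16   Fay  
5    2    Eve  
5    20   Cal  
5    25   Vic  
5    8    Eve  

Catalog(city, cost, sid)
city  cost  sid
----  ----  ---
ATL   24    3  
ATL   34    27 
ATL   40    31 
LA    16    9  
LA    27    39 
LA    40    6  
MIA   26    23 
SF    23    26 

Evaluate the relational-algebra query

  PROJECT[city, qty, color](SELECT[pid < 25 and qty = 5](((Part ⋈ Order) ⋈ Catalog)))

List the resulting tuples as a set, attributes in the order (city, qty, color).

{(ATL, 5, black), (LA, 5, green), (MIA, 5, black), (SF, 5, green), (SF, 5, white)}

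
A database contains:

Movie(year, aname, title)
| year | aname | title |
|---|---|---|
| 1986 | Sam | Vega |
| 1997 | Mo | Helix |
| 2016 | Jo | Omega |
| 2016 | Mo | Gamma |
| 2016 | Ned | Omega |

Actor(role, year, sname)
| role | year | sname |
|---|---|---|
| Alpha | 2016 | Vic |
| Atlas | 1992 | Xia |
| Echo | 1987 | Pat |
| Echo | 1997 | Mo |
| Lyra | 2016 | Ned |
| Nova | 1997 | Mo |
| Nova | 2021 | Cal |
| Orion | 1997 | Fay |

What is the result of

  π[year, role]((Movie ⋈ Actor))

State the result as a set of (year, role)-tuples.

{(1997, Echo), (1997, Nova), (1997, Orion), (2016, Alpha), (2016, Lyra)}

Joining Movie and Actor on year yields {(1997, Mo, Helix, Echo, Mo), (1997, Mo, Helix, Nova, Mo), (1997, Mo, Helix, Orion, Fay), (2016, Jo, Omega, Alpha, Vic), (2016, Jo, Omega, Lyra, Ned), (2016, Mo, Gamma, Alpha, Vic), (2016, Mo, Gamma, Lyra, Ned), (2016, Ned, Omega, Alpha, Vic), (2016, Ned, Omega, Lyra, Ned)}.
Keep only column(s) year, role (4 duplicate(s) eliminated): {(1997, Echo), (1997, Nova), (1997, Orion), (2016, Alpha), (2016, Lyra)}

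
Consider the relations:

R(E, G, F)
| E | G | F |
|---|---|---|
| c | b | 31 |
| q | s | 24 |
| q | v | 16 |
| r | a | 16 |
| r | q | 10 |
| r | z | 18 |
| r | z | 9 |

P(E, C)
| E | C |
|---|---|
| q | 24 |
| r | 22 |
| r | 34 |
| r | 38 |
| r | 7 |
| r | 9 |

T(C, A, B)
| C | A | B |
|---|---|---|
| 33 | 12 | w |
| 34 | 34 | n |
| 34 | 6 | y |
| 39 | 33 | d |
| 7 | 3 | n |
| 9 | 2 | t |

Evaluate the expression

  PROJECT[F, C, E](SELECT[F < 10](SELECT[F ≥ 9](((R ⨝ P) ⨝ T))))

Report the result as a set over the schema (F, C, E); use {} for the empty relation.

{(9, 34, r), (9, 7, r), (9, 9, r)}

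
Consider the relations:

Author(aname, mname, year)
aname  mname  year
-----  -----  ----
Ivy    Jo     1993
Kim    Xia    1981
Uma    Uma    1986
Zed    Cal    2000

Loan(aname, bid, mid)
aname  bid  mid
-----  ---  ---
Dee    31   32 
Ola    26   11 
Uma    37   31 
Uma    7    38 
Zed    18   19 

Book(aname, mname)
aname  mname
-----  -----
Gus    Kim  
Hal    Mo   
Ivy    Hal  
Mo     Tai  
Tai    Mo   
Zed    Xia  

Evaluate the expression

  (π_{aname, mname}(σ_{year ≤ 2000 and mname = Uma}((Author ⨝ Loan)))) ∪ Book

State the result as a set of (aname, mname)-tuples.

{(Gus, Kim), (Hal, Mo), (Ivy, Hal), (Mo, Tai), (Tai, Mo), (Uma, Uma), (Zed, Xia)}

Natural join on aname: {(Uma, Uma, 1986, 37, 31), (Uma, Uma, 1986, 7, 38), (Zed, Cal, 2000, 18, 19)}
Selection year ≤ 2000 and mname = Uma: {(Uma, Uma, 1986, 37, 31), (Uma, Uma, 1986, 7, 38)}
π[aname, mname]: project onto (aname, mname) (1 duplicate(s) eliminated) → {(Uma, Uma)}
Union: {(Uma, Uma)} with {(Gus, Kim), (Hal, Mo), (Ivy, Hal), (Mo, Tai), (Tai, Mo), (Zed, Xia)} → {(Gus, Kim), (Hal, Mo), (Ivy, Hal), (Mo, Tai), (Tai, Mo), (Uma, Uma), (Zed, Xia)}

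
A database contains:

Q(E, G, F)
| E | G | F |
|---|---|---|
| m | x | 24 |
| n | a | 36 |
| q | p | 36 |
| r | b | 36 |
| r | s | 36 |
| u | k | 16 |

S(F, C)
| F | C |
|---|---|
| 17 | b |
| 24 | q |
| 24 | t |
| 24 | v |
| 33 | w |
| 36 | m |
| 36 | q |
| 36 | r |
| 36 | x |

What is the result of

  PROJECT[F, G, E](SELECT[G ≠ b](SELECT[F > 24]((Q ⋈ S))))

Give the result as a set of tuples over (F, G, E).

{(36, a, n), (36, p, q), (36, s, r)}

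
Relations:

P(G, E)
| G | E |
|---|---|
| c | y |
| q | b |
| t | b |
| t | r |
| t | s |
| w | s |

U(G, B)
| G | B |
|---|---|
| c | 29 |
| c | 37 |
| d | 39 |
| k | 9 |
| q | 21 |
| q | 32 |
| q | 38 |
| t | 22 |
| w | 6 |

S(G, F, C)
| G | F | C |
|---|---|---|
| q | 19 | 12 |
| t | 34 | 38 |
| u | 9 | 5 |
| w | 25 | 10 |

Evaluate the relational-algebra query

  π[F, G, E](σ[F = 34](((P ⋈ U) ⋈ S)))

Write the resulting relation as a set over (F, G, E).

{(34, t, b), (34, t, r), (34, t, s)}

P ⋈ U (natural join on G): {(c, y, 29), (c, y, 37), (q, b, 21), (q, b, 32), (q, b, 38), (t, b, 22), (t, r, 22), (t, s, 22), (w, s, 6)}
(P ⋈ U) ⋈ S (natural join on G): {(q, b, 21, 19, 12), (q, b, 32, 19, 12), (q, b, 38, 19, 12), (t, b, 22, 34, 38), (t, r, 22, 34, 38), (t, s, 22, 34, 38), (w, s, 6, 25, 10)}
Selection F = 34: {(t, b, 22, 34, 38), (t, r, 22, 34, 38), (t, s, 22, 34, 38)}
Projecting to F, G, E: {(34, t, b), (34, t, r), (34, t, s)}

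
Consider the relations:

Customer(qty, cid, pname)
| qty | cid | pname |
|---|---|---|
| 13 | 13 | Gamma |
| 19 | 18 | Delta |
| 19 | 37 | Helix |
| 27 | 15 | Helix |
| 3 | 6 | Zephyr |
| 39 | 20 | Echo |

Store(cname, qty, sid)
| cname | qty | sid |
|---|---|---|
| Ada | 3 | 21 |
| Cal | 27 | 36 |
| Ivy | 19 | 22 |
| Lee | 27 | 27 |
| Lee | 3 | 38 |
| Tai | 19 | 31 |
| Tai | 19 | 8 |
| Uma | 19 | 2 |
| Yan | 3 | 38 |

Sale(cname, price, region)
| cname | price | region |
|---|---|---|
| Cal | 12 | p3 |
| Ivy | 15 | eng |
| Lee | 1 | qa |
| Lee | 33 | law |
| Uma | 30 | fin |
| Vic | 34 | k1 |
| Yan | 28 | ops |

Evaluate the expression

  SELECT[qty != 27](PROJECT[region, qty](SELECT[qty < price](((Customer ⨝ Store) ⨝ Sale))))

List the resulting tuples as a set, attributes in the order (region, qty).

{(fin, 19), (law, 3), (ops, 3)}

Joining Customer and Store on qty yields {(19, 18, Delta, Ivy, 22), (19, 18, Delta, Tai, 31), (19, 18, Delta, Tai, 8), (19, 18, Delta, Uma, 2), (19, 37, Helix, Ivy, 22), (19, 37, Helix, Tai, 31), (19, 37, Helix, Tai, 8), (19, 37, Helix, Uma, 2), (27, 15, Helix, Cal, 36), (27, 15, Helix, Lee, 27), (3, 6, Zephyr, Ada, 21), (3, 6, Zephyr, Lee, 38), (3, 6, Zephyr, Yan, 38)}.
Joining (Customer ⨝ Store) and Sale on cname yields {(19, 18, Delta, Ivy, 22, 15, eng), (19, 18, Delta, Uma, 2, 30, fin), (19, 37, Helix, Ivy, 22, 15, eng), (19, 37, Helix, Uma, 2, 30, fin), (27, 15, Helix, Cal, 36, 12, p3), (27, 15, Helix, Lee, 27, 1, qa), (27, 15, Helix, Lee, 27, 33, law), (3, 6, Zephyr, Lee, 38, 1, qa), (3, 6, Zephyr, Lee, 38, 33, law), (3, 6, Zephyr, Yan, 38, 28, ops)}.
Apply σ_{qty < price}; surviving tuples: {(19, 18, Delta, Uma, 2, 30, fin), (19, 37, Helix, Uma, 2, 30, fin), (27, 15, Helix, Lee, 27, 33, law), (3, 6, Zephyr, Lee, 38, 33, law), (3, 6, Zephyr, Yan, 38, 28, ops)}
Keep only column(s) region, qty (1 duplicate(s) eliminated): {(fin, 19), (law, 27), (law, 3), (ops, 3)}
Apply σ_{qty != 27}; surviving tuples: {(fin, 19), (law, 3), (ops, 3)}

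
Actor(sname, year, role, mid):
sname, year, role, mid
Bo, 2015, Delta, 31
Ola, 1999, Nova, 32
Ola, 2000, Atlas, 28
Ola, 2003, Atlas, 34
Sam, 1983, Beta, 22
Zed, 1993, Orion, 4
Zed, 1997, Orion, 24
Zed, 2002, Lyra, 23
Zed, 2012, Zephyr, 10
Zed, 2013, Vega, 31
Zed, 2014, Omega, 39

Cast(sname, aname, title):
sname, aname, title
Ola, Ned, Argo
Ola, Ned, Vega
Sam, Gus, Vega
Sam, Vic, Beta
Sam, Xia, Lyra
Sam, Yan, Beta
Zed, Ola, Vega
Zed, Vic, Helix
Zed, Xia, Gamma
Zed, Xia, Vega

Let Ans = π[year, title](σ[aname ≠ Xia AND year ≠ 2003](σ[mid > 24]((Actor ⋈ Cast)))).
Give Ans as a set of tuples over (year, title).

{(1999, Argo), (1999, Vega), (2000, Argo), (2000, Vega), (2013, Helix), (2013, Vega), (2014, Helix), (2014, Vega)}

Natural join on sname: {(Ola, 1999, Nova, 32, Ned, Argo), (Ola, 1999, Nova, 32, Ned, Vega), (Ola, 2000, Atlas, 28, Ned, Argo), (Ola, 2000, Atlas, 28, Ned, Vega), (Ola, 2003, Atlas, 34, Ned, Argo), (Ola, 2003, Atlas, 34, Ned, Vega), (Sam, 1983, Beta, 22, Gus, Vega), (Sam, 1983, Beta, 22, Vic, Beta), (Sam, 1983, Beta, 22, Xia, Lyra), (Sam, 1983, Beta, 22, Yan, Beta), (Zed, 1993, Orion, 4, Ola, Vega), (Zed, 1993, Orion, 4, Vic, Helix), (Zed, 1993, Orion, 4, Xia, Gamma), (Zed, 1993, Orion, 4, Xia, Vega), (Zed, 1997, Orion, 24, Ola, Vega), (Zed, 1997, Orion, 24, Vic, Helix), (Zed, 1997, Orion, 24, Xia, Gamma), (Zed, 1997, Orion, 24, Xia, Vega), (Zed, 2002, Lyra, 23, Ola, Vega), (Zed, 2002, Lyra, 23, Vic, Helix), (Zed, 2002, Lyra, 23, Xia, Gamma), (Zed, 2002, Lyra, 23, Xia, Vega), (Zed, 2012, Zephyr, 10, Ola, Vega), (Zed, 2012, Zephyr, 10, Vic, Helix), (Zed, 2012, Zephyr, 10, Xia, Gamma), (Zed, 2012, Zephyr, 10, Xia, Vega), (Zed, 2013, Vega, 31, Ola, Vega), (Zed, 2013, Vega, 31, Vic, Helix), (Zed, 2013, Vega, 31, Xia, Gamma), (Zed, 2013, Vega, 31, Xia, Vega), (Zed, 2014, Omega, 39, Ola, Vega), (Zed, 2014, Omega, 39, Vic, Helix), (Zed, 2014, Omega, 39, Xia, Gamma), (Zed, 2014, Omega, 39, Xia, Vega)}
Apply σ_{mid > 24}; surviving tuples: {(Ola, 1999, Nova, 32, Ned, Argo), (Ola, 1999, Nova, 32, Ned, Vega), (Ola, 2000, Atlas, 28, Ned, Argo), (Ola, 2000, Atlas, 28, Ned, Vega), (Ola, 2003, Atlas, 34, Ned, Argo), (Ola, 2003, Atlas, 34, Ned, Vega), (Zed, 2013, Vega, 31, Ola, Vega), (Zed, 2013, Vega, 31, Vic, Helix), (Zed, 2013, Vega, 31, Xia, Gamma), (Zed, 2013, Vega, 31, Xia, Vega), (Zed, 2014, Omega, 39, Ola, Vega), (Zed, 2014, Omega, 39, Vic, Helix), (Zed, 2014, Omega, 39, Xia, Gamma), (Zed, 2014, Omega, 39, Xia, Vega)}
Apply σ_{aname ≠ Xia AND year ≠ 2003}; surviving tuples: {(Ola, 1999, Nova, 32, Ned, Argo), (Ola, 1999, Nova, 32, Ned, Vega), (Ola, 2000, Atlas, 28, Ned, Argo), (Ola, 2000, Atlas, 28, Ned, Vega), (Zed, 2013, Vega, 31, Ola, Vega), (Zed, 2013, Vega, 31, Vic, Helix), (Zed, 2014, Omega, 39, Ola, Vega), (Zed, 2014, Omega, 39, Vic, Helix)}
π_{year, title} gives {(1999, Argo), (1999, Vega), (2000, Argo), (2000, Vega), (2013, Helix), (2013, Vega), (2014, Helix), (2014, Vega)}.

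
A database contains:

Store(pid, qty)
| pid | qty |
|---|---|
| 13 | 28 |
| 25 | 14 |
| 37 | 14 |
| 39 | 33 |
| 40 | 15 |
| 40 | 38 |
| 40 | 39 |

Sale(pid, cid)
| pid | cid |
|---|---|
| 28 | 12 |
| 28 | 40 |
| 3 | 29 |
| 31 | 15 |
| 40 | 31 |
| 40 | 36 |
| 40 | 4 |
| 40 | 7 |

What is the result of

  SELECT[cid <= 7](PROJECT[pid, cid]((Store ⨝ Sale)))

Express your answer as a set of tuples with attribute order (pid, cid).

{(40, 4), (40, 7)}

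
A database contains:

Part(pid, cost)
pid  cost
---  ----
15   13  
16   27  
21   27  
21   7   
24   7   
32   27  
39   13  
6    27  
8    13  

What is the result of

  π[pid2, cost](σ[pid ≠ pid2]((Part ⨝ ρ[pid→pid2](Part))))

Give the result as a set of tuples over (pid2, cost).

ρ[pid→pid2]: schema becomes (pid2, cost); tuples unchanged.
Part ⋈ ρ[pid→pid2](Part) (natural join on cost): {(15, 13, 15), (15, 13, 39), (15, 13, 8), (16, 27, 16), (16, 27, 21), (16, 27, 32), (16, 27, 6), (21, 27, 16), (21, 27, 21), (21, 27, 32), (21, 27, 6), (21, 7, 21), (21, 7, 24), (24, 7, 21), (24, 7, 24), (32, 27, 16), (32, 27, 21), (32, 27, 32), (32, 27, 6), (39, 13, 15), (39, 13, 39), (39, 13, 8), (6, 27, 16), (6, 27, 21), (6, 27, 32), (6, 27, 6), (8, 13, 15), (8, 13, 39), (8, 13, 8)}
Selection pid ≠ pid2: {(15, 13, 39), (15, 13, 8), (16, 27, 21), (16, 27, 32), (16, 27, 6), (21, 27, 16), (21, 27, 32), (21, 27, 6), (21, 7, 24), (24, 7, 21), (32, 27, 16), (32, 27, 21), (32, 27, 6), (39, 13, 15), (39, 13, 8), (6, 27, 16), (6, 27, 21), (6, 27, 32), (8, 13, 15), (8, 13, 39)}
π_{pid2, cost} gives {(15, 13), (16, 27), (21, 27), (21, 7), (24, 7), (32, 27), (39, 13), (6, 27), (8, 13)} (11 duplicate(s) eliminated).

{(15, 13), (16, 27), (21, 27), (21, 7), (24, 7), (32, 27), (39, 13), (6, 27), (8, 13)}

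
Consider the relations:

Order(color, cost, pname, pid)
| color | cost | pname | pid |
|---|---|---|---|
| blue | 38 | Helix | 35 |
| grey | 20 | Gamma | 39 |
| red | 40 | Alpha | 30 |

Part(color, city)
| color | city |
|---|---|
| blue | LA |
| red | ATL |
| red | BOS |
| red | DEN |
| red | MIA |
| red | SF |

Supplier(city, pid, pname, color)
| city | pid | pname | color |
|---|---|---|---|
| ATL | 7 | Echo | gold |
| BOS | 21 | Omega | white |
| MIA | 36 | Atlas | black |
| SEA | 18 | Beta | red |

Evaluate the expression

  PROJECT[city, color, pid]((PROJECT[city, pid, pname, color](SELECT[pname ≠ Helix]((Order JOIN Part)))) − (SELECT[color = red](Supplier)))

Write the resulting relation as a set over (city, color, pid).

Joining Order and Part on color yields {(blue, 38, Helix, 35, LA), (red, 40, Alpha, 30, ATL), (red, 40, Alpha, 30, BOS), (red, 40, Alpha, 30, DEN), (red, 40, Alpha, 30, MIA), (red, 40, Alpha, 30, SF)}.
σ[pname ≠ Helix]: keep tuples satisfying pname ≠ Helix → {(red, 40, Alpha, 30, ATL), (red, 40, Alpha, 30, BOS), (red, 40, Alpha, 30, DEN), (red, 40, Alpha, 30, MIA), (red, 40, Alpha, 30, SF)}
Projecting to city, pid, pname, color: {(ATL, 30, Alpha, red), (BOS, 30, Alpha, red), (DEN, 30, Alpha, red), (MIA, 30, Alpha, red), (SF, 30, Alpha, red)}
σ[color = red]: keep tuples satisfying color = red → {(SEA, 18, Beta, red)}
Difference: {(ATL, 30, Alpha, red), (BOS, 30, Alpha, red), (DEN, 30, Alpha, red), (MIA, 30, Alpha, red), (SF, 30, Alpha, red)} with {(SEA, 18, Beta, red)} → {(ATL, 30, Alpha, red), (BOS, 30, Alpha, red), (DEN, 30, Alpha, red), (MIA, 30, Alpha, red), (SF, 30, Alpha, red)}
Projecting to city, color, pid: {(ATL, red, 30), (BOS, red, 30), (DEN, red, 30), (MIA, red, 30), (SF, red, 30)}

{(ATL, red, 30), (BOS, red, 30), (DEN, red, 30), (MIA, red, 30), (SF, red, 30)}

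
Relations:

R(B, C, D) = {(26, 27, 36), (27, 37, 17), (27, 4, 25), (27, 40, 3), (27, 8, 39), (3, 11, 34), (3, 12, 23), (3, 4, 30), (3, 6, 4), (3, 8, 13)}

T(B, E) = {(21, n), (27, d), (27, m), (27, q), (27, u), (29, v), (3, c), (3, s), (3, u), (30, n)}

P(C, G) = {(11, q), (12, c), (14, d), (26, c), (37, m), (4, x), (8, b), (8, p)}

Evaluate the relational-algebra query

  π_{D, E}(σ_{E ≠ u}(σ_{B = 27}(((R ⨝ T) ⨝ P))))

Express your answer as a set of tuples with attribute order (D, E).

{(17, d), (17, m), (17, q), (25, d), (25, m), (25, q), (39, d), (39, m), (39, q)}

Natural join on B: {(27, 37, 17, d), (27, 37, 17, m), (27, 37, 17, q), (27, 37, 17, u), (27, 4, 25, d), (27, 4, 25, m), (27, 4, 25, q), (27, 4, 25, u), (27, 40, 3, d), (27, 40, 3, m), (27, 40, 3, q), (27, 40, 3, u), (27, 8, 39, d), (27, 8, 39, m), (27, 8, 39, q), (27, 8, 39, u), (3, 11, 34, c), (3, 11, 34, s), (3, 11, 34, u), (3, 12, 23, c), (3, 12, 23, s), (3, 12, 23, u), (3, 4, 30, c), (3, 4, 30, s), (3, 4, 30, u), (3, 6, 4, c), (3, 6, 4, s), (3, 6, 4, u), (3, 8, 13, c), (3, 8, 13, s), (3, 8, 13, u)}
Natural join on C: {(27, 37, 17, d, m), (27, 37, 17, m, m), (27, 37, 17, q, m), (27, 37, 17, u, m), (27, 4, 25, d, x), (27, 4, 25, m, x), (27, 4, 25, q, x), (27, 4, 25, u, x), (27, 8, 39, d, b), (27, 8, 39, d, p), (27, 8, 39, m, b), (27, 8, 39, m, p), (27, 8, 39, q, b), (27, 8, 39, q, p), (27, 8, 39, u, b), (27, 8, 39, u, p), (3, 11, 34, c, q), (3, 11, 34, s, q), (3, 11, 34, u, q), (3, 12, 23, c, c), (3, 12, 23, s, c), (3, 12, 23, u, c), (3, 4, 30, c, x), (3, 4, 30, s, x), (3, 4, 30, u, x), (3, 8, 13, c, b), (3, 8, 13, c, p), (3, 8, 13, s, b), (3, 8, 13, s, p), (3, 8, 13, u, b), (3, 8, 13, u, p)}
σ[B = 27]: keep tuples satisfying B = 27 → {(27, 37, 17, d, m), (27, 37, 17, m, m), (27, 37, 17, q, m), (27, 37, 17, u, m), (27, 4, 25, d, x), (27, 4, 25, m, x), (27, 4, 25, q, x), (27, 4, 25, u, x), (27, 8, 39, d, b), (27, 8, 39, d, p), (27, 8, 39, m, b), (27, 8, 39, m, p), (27, 8, 39, q, b), (27, 8, 39, q, p), (27, 8, 39, u, b), (27, 8, 39, u, p)}
σ[E ≠ u]: keep tuples satisfying E ≠ u → {(27, 37, 17, d, m), (27, 37, 17, m, m), (27, 37, 17, q, m), (27, 4, 25, d, x), (27, 4, 25, m, x), (27, 4, 25, q, x), (27, 8, 39, d, b), (27, 8, 39, d, p), (27, 8, 39, m, b), (27, 8, 39, m, p), (27, 8, 39, q, b), (27, 8, 39, q, p)}
π_{D, E} gives {(17, d), (17, m), (17, q), (25, d), (25, m), (25, q), (39, d), (39, m), (39, q)} (3 duplicate(s) eliminated).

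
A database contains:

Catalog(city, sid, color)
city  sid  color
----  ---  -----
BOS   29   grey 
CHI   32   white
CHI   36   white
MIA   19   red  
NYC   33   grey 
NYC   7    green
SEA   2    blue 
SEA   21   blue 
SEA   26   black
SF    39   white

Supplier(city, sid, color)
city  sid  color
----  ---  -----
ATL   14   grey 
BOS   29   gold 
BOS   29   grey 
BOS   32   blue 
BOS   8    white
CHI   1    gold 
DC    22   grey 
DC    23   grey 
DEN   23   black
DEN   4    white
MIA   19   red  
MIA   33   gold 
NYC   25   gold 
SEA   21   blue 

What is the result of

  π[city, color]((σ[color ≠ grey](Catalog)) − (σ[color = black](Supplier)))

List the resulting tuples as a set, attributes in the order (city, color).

{(CHI, white), (MIA, red), (NYC, green), (SEA, black), (SEA, blue), (SF, white)}

Selection color ≠ grey: {(CHI, 32, white), (CHI, 36, white), (MIA, 19, red), (NYC, 7, green), (SEA, 2, blue), (SEA, 21, blue), (SEA, 26, black), (SF, 39, white)}
Selection color = black: {(DEN, 23, black)}
Taking the difference: {(CHI, 32, white), (CHI, 36, white), (MIA, 19, red), (NYC, 7, green), (SEA, 2, blue), (SEA, 21, blue), (SEA, 26, black), (SF, 39, white)}
Projecting to city, color (2 duplicate(s) eliminated): {(CHI, white), (MIA, red), (NYC, green), (SEA, black), (SEA, blue), (SF, white)}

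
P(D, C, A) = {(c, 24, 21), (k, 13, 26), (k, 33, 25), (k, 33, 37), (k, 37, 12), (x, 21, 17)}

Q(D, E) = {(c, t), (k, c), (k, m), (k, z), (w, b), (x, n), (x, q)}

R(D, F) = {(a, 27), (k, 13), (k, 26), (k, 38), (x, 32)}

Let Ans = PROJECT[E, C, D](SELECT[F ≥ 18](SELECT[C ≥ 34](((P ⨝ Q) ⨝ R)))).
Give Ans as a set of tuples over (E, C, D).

{(c, 37, k), (m, 37, k), (z, 37, k)}

Joining P and Q on D yields {(c, 24, 21, t), (k, 13, 26, c), (k, 13, 26, m), (k, 13, 26, z), (k, 33, 25, c), (k, 33, 25, m), (k, 33, 25, z), (k, 33, 37, c), (k, 33, 37, m), (k, 33, 37, z), (k, 37, 12, c), (k, 37, 12, m), (k, 37, 12, z), (x, 21, 17, n), (x, 21, 17, q)}.
Joining (P ⨝ Q) and R on D yields {(k, 13, 26, c, 13), (k, 13, 26, c, 26), (k, 13, 26, c, 38), (k, 13, 26, m, 13), (k, 13, 26, m, 26), (k, 13, 26, m, 38), (k, 13, 26, z, 13), (k, 13, 26, z, 26), (k, 13, 26, z, 38), (k, 33, 25, c, 13), (k, 33, 25, c, 26), (k, 33, 25, c, 38), (k, 33, 25, m, 13), (k, 33, 25, m, 26), (k, 33, 25, m, 38), (k, 33, 25, z, 13), (k, 33, 25, z, 26), (k, 33, 25, z, 38), (k, 33, 37, c, 13), (k, 33, 37, c, 26), (k, 33, 37, c, 38), (k, 33, 37, m, 13), (k, 33, 37, m, 26), (k, 33, 37, m, 38), (k, 33, 37, z, 13), (k, 33, 37, z, 26), (k, 33, 37, z, 38), (k, 37, 12, c, 13), (k, 37, 12, c, 26), (k, 37, 12, c, 38), (k, 37, 12, m, 13), (k, 37, 12, m, 26), (k, 37, 12, m, 38), (k, 37, 12, z, 13), (k, 37, 12, z, 26), (k, 37, 12, z, 38), (x, 21, 17, n, 32), (x, 21, 17, q, 32)}.
Selection C ≥ 34: {(k, 37, 12, c, 13), (k, 37, 12, c, 26), (k, 37, 12, c, 38), (k, 37, 12, m, 13), (k, 37, 12, m, 26), (k, 37, 12, m, 38), (k, 37, 12, z, 13), (k, 37, 12, z, 26), (k, 37, 12, z, 38)}
Selection F ≥ 18: {(k, 37, 12, c, 26), (k, 37, 12, c, 38), (k, 37, 12, m, 26), (k, 37, 12, m, 38), (k, 37, 12, z, 26), (k, 37, 12, z, 38)}
Projecting to E, C, D (3 duplicate(s) eliminated): {(c, 37, k), (m, 37, k), (z, 37, k)}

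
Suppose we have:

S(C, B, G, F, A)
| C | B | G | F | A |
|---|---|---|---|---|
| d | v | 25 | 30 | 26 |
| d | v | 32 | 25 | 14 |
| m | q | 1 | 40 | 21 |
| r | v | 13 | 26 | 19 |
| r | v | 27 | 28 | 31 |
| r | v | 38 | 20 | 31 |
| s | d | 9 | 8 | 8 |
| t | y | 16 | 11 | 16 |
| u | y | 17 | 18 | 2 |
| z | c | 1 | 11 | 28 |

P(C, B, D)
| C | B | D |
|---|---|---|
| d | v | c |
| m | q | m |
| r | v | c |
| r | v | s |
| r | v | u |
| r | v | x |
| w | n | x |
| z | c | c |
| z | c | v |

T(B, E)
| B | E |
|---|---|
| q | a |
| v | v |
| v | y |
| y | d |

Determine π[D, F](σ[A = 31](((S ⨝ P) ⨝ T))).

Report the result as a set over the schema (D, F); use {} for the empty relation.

{(c, 20), (c, 28), (s, 20), (s, 28), (u, 20), (u, 28), (x, 20), (x, 28)}

S ⋈ P (natural join on C, B): {(d, v, 25, 30, 26, c), (d, v, 32, 25, 14, c), (m, q, 1, 40, 21, m), (r, v, 13, 26, 19, c), (r, v, 13, 26, 19, s), (r, v, 13, 26, 19, u), (r, v, 13, 26, 19, x), (r, v, 27, 28, 31, c), (r, v, 27, 28, 31, s), (r, v, 27, 28, 31, u), (r, v, 27, 28, 31, x), (r, v, 38, 20, 31, c), (r, v, 38, 20, 31, s), (r, v, 38, 20, 31, u), (r, v, 38, 20, 31, x), (z, c, 1, 11, 28, c), (z, c, 1, 11, 28, v)}
(S ⨝ P) ⋈ T (natural join on B): {(d, v, 25, 30, 26, c, v), (d, v, 25, 30, 26, c, y), (d, v, 32, 25, 14, c, v), (d, v, 32, 25, 14, c, y), (m, q, 1, 40, 21, m, a), (r, v, 13, 26, 19, c, v), (r, v, 13, 26, 19, c, y), (r, v, 13, 26, 19, s, v), (r, v, 13, 26, 19, s, y), (r, v, 13, 26, 19, u, v), (r, v, 13, 26, 19, u, y), (r, v, 13, 26, 19, x, v), (r, v, 13, 26, 19, x, y), (r, v, 27, 28, 31, c, v), (r, v, 27, 28, 31, c, y), (r, v, 27, 28, 31, s, v), (r, v, 27, 28, 31, s, y), (r, v, 27, 28, 31, u, v), (r, v, 27, 28, 31, u, y), (r, v, 27, 28, 31, x, v), (r, v, 27, 28, 31, x, y), (r, v, 38, 20, 31, c, v), (r, v, 38, 20, 31, c, y), (r, v, 38, 20, 31, s, v), (r, v, 38, 20, 31, s, y), (r, v, 38, 20, 31, u, v), (r, v, 38, 20, 31, u, y), (r, v, 38, 20, 31, x, v), (r, v, 38, 20, 31, x, y)}
σ[A = 31]: keep tuples satisfying A = 31 → {(r, v, 27, 28, 31, c, v), (r, v, 27, 28, 31, c, y), (r, v, 27, 28, 31, s, v), (r, v, 27, 28, 31, s, y), (r, v, 27, 28, 31, u, v), (r, v, 27, 28, 31, u, y), (r, v, 27, 28, 31, x, v), (r, v, 27, 28, 31, x, y), (r, v, 38, 20, 31, c, v), (r, v, 38, 20, 31, c, y), (r, v, 38, 20, 31, s, v), (r, v, 38, 20, 31, s, y), (r, v, 38, 20, 31, u, v), (r, v, 38, 20, 31, u, y), (r, v, 38, 20, 31, x, v), (r, v, 38, 20, 31, x, y)}
π[D, F]: project onto (D, F) (8 duplicate(s) eliminated) → {(c, 20), (c, 28), (s, 20), (s, 28), (u, 20), (u, 28), (x, 20), (x, 28)}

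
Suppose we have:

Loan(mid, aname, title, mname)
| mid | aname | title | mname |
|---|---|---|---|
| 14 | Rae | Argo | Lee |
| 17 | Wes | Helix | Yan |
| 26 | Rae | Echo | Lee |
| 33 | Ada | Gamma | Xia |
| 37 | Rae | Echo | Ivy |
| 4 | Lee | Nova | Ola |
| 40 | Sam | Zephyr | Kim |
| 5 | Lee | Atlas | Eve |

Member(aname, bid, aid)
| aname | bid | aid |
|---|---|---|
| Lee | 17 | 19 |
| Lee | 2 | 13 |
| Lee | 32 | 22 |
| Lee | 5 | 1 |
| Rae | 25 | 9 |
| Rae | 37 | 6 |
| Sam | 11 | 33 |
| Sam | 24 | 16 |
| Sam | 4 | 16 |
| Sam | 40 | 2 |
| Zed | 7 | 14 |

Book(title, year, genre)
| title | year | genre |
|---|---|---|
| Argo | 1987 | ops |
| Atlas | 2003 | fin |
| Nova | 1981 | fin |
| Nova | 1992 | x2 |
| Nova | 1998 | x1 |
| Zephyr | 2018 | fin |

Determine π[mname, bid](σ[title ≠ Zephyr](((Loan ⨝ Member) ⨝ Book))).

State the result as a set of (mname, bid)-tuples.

{(Eve, 17), (Eve, 2), (Eve, 32), (Eve, 5), (Lee, 25), (Lee, 37), (Ola, 17), (Ola, 2), (Ola, 32), (Ola, 5)}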